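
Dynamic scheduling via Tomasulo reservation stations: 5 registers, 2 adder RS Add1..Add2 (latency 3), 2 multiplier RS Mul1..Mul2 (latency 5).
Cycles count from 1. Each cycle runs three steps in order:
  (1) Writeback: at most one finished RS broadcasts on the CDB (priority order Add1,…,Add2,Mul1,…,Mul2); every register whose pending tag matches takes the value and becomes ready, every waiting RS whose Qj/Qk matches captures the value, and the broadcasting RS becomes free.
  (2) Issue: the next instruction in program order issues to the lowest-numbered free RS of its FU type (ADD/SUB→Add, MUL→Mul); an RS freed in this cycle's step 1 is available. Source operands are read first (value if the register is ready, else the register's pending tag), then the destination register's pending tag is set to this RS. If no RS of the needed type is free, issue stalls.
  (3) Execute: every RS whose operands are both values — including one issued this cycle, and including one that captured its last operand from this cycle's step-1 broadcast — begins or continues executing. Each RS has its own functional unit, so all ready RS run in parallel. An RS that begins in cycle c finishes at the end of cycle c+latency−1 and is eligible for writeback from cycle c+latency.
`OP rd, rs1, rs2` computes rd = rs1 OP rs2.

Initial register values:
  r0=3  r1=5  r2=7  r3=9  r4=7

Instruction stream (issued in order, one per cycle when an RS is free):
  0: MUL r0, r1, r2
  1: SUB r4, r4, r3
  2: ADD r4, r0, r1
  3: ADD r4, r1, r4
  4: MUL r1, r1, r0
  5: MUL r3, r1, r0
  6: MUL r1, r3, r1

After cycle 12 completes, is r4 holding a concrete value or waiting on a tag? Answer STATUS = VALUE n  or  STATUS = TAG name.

  c1: issue MUL r0<-Mul1  regs: r0:Mul1,r1:5,r2:7,r3:9,r4:7
  c2: issue SUB r4<-Add1  regs: r0:Mul1,r1:5,r2:7,r3:9,r4:Add1
  c3: issue ADD r4<-Add2  regs: r0:Mul1,r1:5,r2:7,r3:9,r4:Add2
  c4: stall  regs: r0:Mul1,r1:5,r2:7,r3:9,r4:Add2
  c5: CDB Add1=-2; issue ADD r4<-Add1  regs: r0:Mul1,r1:5,r2:7,r3:9,r4:Add1
  c6: CDB Mul1=35; issue MUL r1<-Mul1  regs: r0:35,r1:Mul1,r2:7,r3:9,r4:Add1
  c7: issue MUL r3<-Mul2  regs: r0:35,r1:Mul1,r2:7,r3:Mul2,r4:Add1
  c8: stall  regs: r0:35,r1:Mul1,r2:7,r3:Mul2,r4:Add1
  c9: CDB Add2=40; stall  regs: r0:35,r1:Mul1,r2:7,r3:Mul2,r4:Add1
  c10: stall  regs: r0:35,r1:Mul1,r2:7,r3:Mul2,r4:Add1
  c11: CDB Mul1=175; issue MUL r1<-Mul1  regs: r0:35,r1:Mul1,r2:7,r3:Mul2,r4:Add1
  c12: CDB Add1=45  regs: r0:35,r1:Mul1,r2:7,r3:Mul2,r4:45

STATUS = VALUE 45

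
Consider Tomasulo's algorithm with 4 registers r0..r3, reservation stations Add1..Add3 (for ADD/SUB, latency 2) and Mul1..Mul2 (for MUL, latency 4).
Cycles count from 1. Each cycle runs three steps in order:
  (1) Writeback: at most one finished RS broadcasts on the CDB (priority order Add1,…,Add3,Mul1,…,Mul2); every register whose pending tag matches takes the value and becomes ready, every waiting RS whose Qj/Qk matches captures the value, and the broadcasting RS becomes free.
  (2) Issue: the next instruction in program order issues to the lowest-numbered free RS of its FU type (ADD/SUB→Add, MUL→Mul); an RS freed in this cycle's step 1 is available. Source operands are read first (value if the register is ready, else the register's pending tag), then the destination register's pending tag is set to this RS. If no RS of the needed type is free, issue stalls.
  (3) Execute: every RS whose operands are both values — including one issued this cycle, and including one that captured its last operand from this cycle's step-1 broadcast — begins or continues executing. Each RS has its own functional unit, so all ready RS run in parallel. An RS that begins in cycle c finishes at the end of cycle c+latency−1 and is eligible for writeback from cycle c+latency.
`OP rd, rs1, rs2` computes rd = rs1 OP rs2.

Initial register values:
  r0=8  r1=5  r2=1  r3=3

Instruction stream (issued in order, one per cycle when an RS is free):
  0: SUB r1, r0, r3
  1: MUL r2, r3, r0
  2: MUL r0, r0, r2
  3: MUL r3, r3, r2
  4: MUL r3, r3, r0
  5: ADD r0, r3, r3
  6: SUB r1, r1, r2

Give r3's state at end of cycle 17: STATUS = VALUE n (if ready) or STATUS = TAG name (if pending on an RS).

STATUS = VALUE 13824

cycle 1: issue SUB r1<-Add1 // r0:8,r1:Add1,r2:1,r3:3
cycle 2: issue MUL r2<-Mul1 // r0:8,r1:Add1,r2:Mul1,r3:3
cycle 3: CDB Add1=5; issue MUL r0<-Mul2 // r0:Mul2,r1:5,r2:Mul1,r3:3
cycle 4: stall // r0:Mul2,r1:5,r2:Mul1,r3:3
cycle 5: stall // r0:Mul2,r1:5,r2:Mul1,r3:3
cycle 6: CDB Mul1=24; issue MUL r3<-Mul1 // r0:Mul2,r1:5,r2:24,r3:Mul1
cycle 7: stall // r0:Mul2,r1:5,r2:24,r3:Mul1
cycle 8: stall // r0:Mul2,r1:5,r2:24,r3:Mul1
cycle 9: stall // r0:Mul2,r1:5,r2:24,r3:Mul1
cycle 10: CDB Mul1=72; issue MUL r3<-Mul1 // r0:Mul2,r1:5,r2:24,r3:Mul1
cycle 11: CDB Mul2=192; issue ADD r0<-Add1 // r0:Add1,r1:5,r2:24,r3:Mul1
cycle 12: issue SUB r1<-Add2 // r0:Add1,r1:Add2,r2:24,r3:Mul1
cycle 13: - // r0:Add1,r1:Add2,r2:24,r3:Mul1
cycle 14: CDB Add2=-19 // r0:Add1,r1:-19,r2:24,r3:Mul1
cycle 15: CDB Mul1=13824 // r0:Add1,r1:-19,r2:24,r3:13824
cycle 16: - // r0:Add1,r1:-19,r2:24,r3:13824
cycle 17: CDB Add1=27648 // r0:27648,r1:-19,r2:24,r3:13824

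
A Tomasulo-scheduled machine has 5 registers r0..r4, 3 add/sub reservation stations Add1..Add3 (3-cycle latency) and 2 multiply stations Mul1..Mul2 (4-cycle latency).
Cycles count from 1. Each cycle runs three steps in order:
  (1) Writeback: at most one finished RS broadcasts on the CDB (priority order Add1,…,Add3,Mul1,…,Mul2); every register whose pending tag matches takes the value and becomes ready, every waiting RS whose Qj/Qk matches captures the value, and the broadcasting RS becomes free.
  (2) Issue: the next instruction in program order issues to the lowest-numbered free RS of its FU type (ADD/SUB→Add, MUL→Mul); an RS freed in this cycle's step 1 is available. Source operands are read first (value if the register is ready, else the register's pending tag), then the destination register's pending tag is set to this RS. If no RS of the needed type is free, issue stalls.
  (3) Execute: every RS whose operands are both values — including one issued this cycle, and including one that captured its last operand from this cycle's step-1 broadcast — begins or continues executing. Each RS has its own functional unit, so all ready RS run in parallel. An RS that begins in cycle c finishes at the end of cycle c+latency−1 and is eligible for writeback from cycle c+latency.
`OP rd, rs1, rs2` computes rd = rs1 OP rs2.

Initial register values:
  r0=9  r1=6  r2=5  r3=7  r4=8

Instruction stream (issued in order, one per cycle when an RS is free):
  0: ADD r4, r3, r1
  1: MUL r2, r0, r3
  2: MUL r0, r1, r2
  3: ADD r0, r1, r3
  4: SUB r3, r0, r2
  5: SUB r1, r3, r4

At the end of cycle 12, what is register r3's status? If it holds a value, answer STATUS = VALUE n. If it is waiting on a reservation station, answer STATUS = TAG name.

STATUS = VALUE -50

c1: issue ADD r4<-Add1 | r0:9,r1:6,r2:5,r3:7,r4:Add1
c2: issue MUL r2<-Mul1 | r0:9,r1:6,r2:Mul1,r3:7,r4:Add1
c3: issue MUL r0<-Mul2 | r0:Mul2,r1:6,r2:Mul1,r3:7,r4:Add1
c4: CDB Add1=13; issue ADD r0<-Add1 | r0:Add1,r1:6,r2:Mul1,r3:7,r4:13
c5: issue SUB r3<-Add2 | r0:Add1,r1:6,r2:Mul1,r3:Add2,r4:13
c6: CDB Mul1=63; issue SUB r1<-Add3 | r0:Add1,r1:Add3,r2:63,r3:Add2,r4:13
c7: CDB Add1=13 | r0:13,r1:Add3,r2:63,r3:Add2,r4:13
c8: - | r0:13,r1:Add3,r2:63,r3:Add2,r4:13
c9: - | r0:13,r1:Add3,r2:63,r3:Add2,r4:13
c10: CDB Add2=-50 | r0:13,r1:Add3,r2:63,r3:-50,r4:13
c11: CDB Mul2=378 | r0:13,r1:Add3,r2:63,r3:-50,r4:13
c12: - | r0:13,r1:Add3,r2:63,r3:-50,r4:13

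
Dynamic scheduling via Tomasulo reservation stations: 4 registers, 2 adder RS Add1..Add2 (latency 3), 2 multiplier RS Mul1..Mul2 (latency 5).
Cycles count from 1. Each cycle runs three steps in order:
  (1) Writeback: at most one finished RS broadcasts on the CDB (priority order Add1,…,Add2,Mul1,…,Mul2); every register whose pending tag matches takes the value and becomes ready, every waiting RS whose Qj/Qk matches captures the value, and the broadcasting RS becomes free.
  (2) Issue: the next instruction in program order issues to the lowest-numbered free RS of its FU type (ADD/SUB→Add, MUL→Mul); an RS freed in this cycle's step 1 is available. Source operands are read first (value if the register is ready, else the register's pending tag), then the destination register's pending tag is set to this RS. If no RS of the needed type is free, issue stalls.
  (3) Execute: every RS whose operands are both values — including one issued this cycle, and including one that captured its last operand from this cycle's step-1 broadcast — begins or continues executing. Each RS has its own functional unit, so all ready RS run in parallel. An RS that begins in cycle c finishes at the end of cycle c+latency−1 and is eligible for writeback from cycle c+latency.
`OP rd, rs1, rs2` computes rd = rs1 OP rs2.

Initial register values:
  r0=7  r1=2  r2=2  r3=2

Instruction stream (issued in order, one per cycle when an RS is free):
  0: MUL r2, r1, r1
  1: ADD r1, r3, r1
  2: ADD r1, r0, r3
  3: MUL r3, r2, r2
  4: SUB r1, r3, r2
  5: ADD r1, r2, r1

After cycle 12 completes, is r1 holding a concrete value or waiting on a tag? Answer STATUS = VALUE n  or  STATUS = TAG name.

STATUS = TAG Add2

c1: issue MUL r2<-Mul1 | r0:7,r1:2,r2:Mul1,r3:2
c2: issue ADD r1<-Add1 | r0:7,r1:Add1,r2:Mul1,r3:2
c3: issue ADD r1<-Add2 | r0:7,r1:Add2,r2:Mul1,r3:2
c4: issue MUL r3<-Mul2 | r0:7,r1:Add2,r2:Mul1,r3:Mul2
c5: CDB Add1=4; issue SUB r1<-Add1 | r0:7,r1:Add1,r2:Mul1,r3:Mul2
c6: CDB Add2=9; issue ADD r1<-Add2 | r0:7,r1:Add2,r2:Mul1,r3:Mul2
c7: CDB Mul1=4 | r0:7,r1:Add2,r2:4,r3:Mul2
c8: - | r0:7,r1:Add2,r2:4,r3:Mul2
c9: - | r0:7,r1:Add2,r2:4,r3:Mul2
c10: - | r0:7,r1:Add2,r2:4,r3:Mul2
c11: - | r0:7,r1:Add2,r2:4,r3:Mul2
c12: CDB Mul2=16 | r0:7,r1:Add2,r2:4,r3:16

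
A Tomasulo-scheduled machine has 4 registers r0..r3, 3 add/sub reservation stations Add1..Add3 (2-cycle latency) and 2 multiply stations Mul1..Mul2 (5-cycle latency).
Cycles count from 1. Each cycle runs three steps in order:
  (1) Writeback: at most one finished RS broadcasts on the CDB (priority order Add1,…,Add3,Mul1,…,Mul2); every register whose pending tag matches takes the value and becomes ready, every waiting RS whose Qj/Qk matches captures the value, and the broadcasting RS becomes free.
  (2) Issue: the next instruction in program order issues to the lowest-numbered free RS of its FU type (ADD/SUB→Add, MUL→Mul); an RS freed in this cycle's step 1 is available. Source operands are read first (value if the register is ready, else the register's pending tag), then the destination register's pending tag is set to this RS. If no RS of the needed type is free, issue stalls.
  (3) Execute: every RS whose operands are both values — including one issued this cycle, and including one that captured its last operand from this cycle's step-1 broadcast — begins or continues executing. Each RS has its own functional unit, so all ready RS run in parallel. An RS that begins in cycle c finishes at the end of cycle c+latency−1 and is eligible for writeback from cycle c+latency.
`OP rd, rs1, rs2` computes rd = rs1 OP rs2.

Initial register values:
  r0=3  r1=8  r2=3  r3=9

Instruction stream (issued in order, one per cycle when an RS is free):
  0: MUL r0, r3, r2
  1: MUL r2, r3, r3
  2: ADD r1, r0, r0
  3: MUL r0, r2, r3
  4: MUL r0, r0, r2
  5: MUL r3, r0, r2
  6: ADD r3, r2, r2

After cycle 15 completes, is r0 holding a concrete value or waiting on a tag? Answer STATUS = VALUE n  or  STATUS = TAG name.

  c1: issue MUL r0<-Mul1  regs: r0:Mul1,r1:8,r2:3,r3:9
  c2: issue MUL r2<-Mul2  regs: r0:Mul1,r1:8,r2:Mul2,r3:9
  c3: issue ADD r1<-Add1  regs: r0:Mul1,r1:Add1,r2:Mul2,r3:9
  c4: stall  regs: r0:Mul1,r1:Add1,r2:Mul2,r3:9
  c5: stall  regs: r0:Mul1,r1:Add1,r2:Mul2,r3:9
  c6: CDB Mul1=27; issue MUL r0<-Mul1  regs: r0:Mul1,r1:Add1,r2:Mul2,r3:9
  c7: CDB Mul2=81; issue MUL r0<-Mul2  regs: r0:Mul2,r1:Add1,r2:81,r3:9
  c8: CDB Add1=54; stall  regs: r0:Mul2,r1:54,r2:81,r3:9
  c9: stall  regs: r0:Mul2,r1:54,r2:81,r3:9
  c10: stall  regs: r0:Mul2,r1:54,r2:81,r3:9
  c11: stall  regs: r0:Mul2,r1:54,r2:81,r3:9
  c12: CDB Mul1=729; issue MUL r3<-Mul1  regs: r0:Mul2,r1:54,r2:81,r3:Mul1
  c13: issue ADD r3<-Add1  regs: r0:Mul2,r1:54,r2:81,r3:Add1
  c14: -  regs: r0:Mul2,r1:54,r2:81,r3:Add1
  c15: CDB Add1=162  regs: r0:Mul2,r1:54,r2:81,r3:162

STATUS = TAG Mul2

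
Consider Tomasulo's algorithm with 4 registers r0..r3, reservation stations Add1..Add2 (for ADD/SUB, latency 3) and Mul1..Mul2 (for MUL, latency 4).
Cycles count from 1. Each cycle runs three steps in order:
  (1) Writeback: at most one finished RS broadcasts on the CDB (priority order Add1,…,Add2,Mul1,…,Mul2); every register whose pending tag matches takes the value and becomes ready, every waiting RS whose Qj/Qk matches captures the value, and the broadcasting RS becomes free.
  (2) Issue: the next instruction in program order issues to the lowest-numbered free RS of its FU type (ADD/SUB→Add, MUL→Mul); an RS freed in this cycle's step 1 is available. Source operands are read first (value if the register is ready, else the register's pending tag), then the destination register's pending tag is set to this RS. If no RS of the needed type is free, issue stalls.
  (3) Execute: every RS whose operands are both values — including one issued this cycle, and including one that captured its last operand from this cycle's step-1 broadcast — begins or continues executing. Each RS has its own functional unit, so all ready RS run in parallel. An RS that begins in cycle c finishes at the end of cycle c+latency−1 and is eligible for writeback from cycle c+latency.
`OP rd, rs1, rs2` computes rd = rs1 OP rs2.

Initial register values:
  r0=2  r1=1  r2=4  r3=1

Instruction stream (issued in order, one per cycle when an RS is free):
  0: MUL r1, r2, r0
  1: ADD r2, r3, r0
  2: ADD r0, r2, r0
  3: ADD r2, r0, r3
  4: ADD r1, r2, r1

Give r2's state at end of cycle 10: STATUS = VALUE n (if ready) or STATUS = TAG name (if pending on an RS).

STATUS = TAG Add1

  c1: issue MUL r1<-Mul1  regs: r0:2,r1:Mul1,r2:4,r3:1
  c2: issue ADD r2<-Add1  regs: r0:2,r1:Mul1,r2:Add1,r3:1
  c3: issue ADD r0<-Add2  regs: r0:Add2,r1:Mul1,r2:Add1,r3:1
  c4: stall  regs: r0:Add2,r1:Mul1,r2:Add1,r3:1
  c5: CDB Add1=3; issue ADD r2<-Add1  regs: r0:Add2,r1:Mul1,r2:Add1,r3:1
  c6: CDB Mul1=8; stall  regs: r0:Add2,r1:8,r2:Add1,r3:1
  c7: stall  regs: r0:Add2,r1:8,r2:Add1,r3:1
  c8: CDB Add2=5; issue ADD r1<-Add2  regs: r0:5,r1:Add2,r2:Add1,r3:1
  c9: -  regs: r0:5,r1:Add2,r2:Add1,r3:1
  c10: -  regs: r0:5,r1:Add2,r2:Add1,r3:1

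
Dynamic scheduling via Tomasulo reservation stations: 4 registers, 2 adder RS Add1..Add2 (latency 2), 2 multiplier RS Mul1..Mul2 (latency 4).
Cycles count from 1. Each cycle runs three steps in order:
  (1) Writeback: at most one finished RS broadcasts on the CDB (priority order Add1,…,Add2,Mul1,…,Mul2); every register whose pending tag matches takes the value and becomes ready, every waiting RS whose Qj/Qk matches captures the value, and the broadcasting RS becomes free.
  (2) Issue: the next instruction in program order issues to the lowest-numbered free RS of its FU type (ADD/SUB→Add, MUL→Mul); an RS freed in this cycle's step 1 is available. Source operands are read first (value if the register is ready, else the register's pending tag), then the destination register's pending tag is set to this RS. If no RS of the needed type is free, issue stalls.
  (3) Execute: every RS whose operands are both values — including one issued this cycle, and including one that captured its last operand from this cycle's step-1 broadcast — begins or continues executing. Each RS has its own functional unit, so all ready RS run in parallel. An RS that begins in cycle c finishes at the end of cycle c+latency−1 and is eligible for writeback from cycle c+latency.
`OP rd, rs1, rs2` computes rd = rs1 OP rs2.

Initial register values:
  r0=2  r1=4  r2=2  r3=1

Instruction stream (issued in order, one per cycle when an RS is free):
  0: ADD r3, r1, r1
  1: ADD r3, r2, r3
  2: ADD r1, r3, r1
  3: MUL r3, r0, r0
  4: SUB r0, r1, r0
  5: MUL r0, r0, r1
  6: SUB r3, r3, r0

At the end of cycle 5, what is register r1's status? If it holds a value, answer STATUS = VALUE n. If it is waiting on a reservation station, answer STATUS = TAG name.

STATUS = TAG Add1

cycle 1: issue ADD r3<-Add1 // r0:2,r1:4,r2:2,r3:Add1
cycle 2: issue ADD r3<-Add2 // r0:2,r1:4,r2:2,r3:Add2
cycle 3: CDB Add1=8; issue ADD r1<-Add1 // r0:2,r1:Add1,r2:2,r3:Add2
cycle 4: issue MUL r3<-Mul1 // r0:2,r1:Add1,r2:2,r3:Mul1
cycle 5: CDB Add2=10; issue SUB r0<-Add2 // r0:Add2,r1:Add1,r2:2,r3:Mul1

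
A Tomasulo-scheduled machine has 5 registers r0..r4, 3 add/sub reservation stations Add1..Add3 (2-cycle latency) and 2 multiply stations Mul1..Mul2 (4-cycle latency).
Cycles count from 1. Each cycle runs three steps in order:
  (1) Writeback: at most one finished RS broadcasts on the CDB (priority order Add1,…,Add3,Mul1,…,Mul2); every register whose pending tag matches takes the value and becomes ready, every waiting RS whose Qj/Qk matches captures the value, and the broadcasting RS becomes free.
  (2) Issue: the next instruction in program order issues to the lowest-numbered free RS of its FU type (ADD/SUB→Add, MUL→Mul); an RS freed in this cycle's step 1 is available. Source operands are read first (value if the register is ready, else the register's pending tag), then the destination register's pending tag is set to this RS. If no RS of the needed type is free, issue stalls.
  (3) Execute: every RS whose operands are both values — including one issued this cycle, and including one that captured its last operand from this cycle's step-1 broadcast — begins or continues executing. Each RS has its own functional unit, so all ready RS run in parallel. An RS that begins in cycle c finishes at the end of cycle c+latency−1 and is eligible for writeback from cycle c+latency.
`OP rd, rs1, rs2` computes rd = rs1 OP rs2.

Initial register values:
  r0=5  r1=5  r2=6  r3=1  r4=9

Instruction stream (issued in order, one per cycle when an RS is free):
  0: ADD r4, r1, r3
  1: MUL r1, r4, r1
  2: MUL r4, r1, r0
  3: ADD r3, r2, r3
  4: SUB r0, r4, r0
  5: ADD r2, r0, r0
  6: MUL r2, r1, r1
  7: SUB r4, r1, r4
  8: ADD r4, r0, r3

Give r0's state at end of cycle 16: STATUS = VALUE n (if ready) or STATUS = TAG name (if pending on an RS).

STATUS = VALUE 145

c1: issue ADD r4<-Add1 | r0:5,r1:5,r2:6,r3:1,r4:Add1
c2: issue MUL r1<-Mul1 | r0:5,r1:Mul1,r2:6,r3:1,r4:Add1
c3: CDB Add1=6; issue MUL r4<-Mul2 | r0:5,r1:Mul1,r2:6,r3:1,r4:Mul2
c4: issue ADD r3<-Add1 | r0:5,r1:Mul1,r2:6,r3:Add1,r4:Mul2
c5: issue SUB r0<-Add2 | r0:Add2,r1:Mul1,r2:6,r3:Add1,r4:Mul2
c6: CDB Add1=7; issue ADD r2<-Add1 | r0:Add2,r1:Mul1,r2:Add1,r3:7,r4:Mul2
c7: CDB Mul1=30; issue MUL r2<-Mul1 | r0:Add2,r1:30,r2:Mul1,r3:7,r4:Mul2
c8: issue SUB r4<-Add3 | r0:Add2,r1:30,r2:Mul1,r3:7,r4:Add3
c9: stall | r0:Add2,r1:30,r2:Mul1,r3:7,r4:Add3
c10: stall | r0:Add2,r1:30,r2:Mul1,r3:7,r4:Add3
c11: CDB Mul1=900; stall | r0:Add2,r1:30,r2:900,r3:7,r4:Add3
c12: CDB Mul2=150; stall | r0:Add2,r1:30,r2:900,r3:7,r4:Add3
c13: stall | r0:Add2,r1:30,r2:900,r3:7,r4:Add3
c14: CDB Add2=145; issue ADD r4<-Add2 | r0:145,r1:30,r2:900,r3:7,r4:Add2
c15: CDB Add3=-120 | r0:145,r1:30,r2:900,r3:7,r4:Add2
c16: CDB Add1=290 | r0:145,r1:30,r2:900,r3:7,r4:Add2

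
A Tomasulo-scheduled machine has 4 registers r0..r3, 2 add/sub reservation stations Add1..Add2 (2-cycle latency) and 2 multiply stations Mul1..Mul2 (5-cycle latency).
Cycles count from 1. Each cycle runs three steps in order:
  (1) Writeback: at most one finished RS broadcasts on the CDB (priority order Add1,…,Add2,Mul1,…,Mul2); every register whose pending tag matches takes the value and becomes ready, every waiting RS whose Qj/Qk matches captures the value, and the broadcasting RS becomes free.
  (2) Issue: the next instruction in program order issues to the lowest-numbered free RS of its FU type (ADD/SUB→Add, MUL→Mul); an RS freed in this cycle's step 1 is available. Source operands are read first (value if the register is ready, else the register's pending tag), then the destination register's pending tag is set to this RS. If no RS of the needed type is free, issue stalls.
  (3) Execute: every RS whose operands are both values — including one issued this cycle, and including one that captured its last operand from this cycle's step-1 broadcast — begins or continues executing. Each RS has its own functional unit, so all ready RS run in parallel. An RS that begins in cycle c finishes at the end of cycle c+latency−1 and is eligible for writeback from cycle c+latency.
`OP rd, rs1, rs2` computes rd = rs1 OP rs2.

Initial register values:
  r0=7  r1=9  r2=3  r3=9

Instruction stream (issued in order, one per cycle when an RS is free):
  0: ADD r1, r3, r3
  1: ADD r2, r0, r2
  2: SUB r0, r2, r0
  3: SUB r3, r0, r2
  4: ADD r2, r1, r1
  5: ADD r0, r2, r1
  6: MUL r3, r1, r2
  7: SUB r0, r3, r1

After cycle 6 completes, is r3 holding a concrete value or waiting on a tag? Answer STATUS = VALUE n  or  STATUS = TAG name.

c1: issue ADD r1<-Add1 | r0:7,r1:Add1,r2:3,r3:9
c2: issue ADD r2<-Add2 | r0:7,r1:Add1,r2:Add2,r3:9
c3: CDB Add1=18; issue SUB r0<-Add1 | r0:Add1,r1:18,r2:Add2,r3:9
c4: CDB Add2=10; issue SUB r3<-Add2 | r0:Add1,r1:18,r2:10,r3:Add2
c5: stall | r0:Add1,r1:18,r2:10,r3:Add2
c6: CDB Add1=3; issue ADD r2<-Add1 | r0:3,r1:18,r2:Add1,r3:Add2

STATUS = TAG Add2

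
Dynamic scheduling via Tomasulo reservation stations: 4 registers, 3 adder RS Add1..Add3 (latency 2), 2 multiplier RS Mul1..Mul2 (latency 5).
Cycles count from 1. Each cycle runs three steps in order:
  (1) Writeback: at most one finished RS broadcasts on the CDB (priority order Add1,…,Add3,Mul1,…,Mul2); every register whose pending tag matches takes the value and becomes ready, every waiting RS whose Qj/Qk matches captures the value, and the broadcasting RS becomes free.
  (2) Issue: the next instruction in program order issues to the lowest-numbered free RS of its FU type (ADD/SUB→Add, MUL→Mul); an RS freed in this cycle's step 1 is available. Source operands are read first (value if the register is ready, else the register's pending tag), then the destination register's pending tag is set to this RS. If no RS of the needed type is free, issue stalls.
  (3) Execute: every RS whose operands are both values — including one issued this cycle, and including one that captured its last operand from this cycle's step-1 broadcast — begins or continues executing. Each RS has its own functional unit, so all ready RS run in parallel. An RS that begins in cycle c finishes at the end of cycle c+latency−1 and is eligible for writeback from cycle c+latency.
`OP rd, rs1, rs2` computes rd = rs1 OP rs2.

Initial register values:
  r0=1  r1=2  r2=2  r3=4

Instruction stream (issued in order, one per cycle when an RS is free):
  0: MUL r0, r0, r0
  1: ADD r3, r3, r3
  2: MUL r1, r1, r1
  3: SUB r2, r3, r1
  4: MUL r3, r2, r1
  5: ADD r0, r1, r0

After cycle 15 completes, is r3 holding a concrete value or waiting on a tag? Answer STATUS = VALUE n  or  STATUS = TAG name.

STATUS = VALUE 16

c1: issue MUL r0<-Mul1 | r0:Mul1,r1:2,r2:2,r3:4
c2: issue ADD r3<-Add1 | r0:Mul1,r1:2,r2:2,r3:Add1
c3: issue MUL r1<-Mul2 | r0:Mul1,r1:Mul2,r2:2,r3:Add1
c4: CDB Add1=8; issue SUB r2<-Add1 | r0:Mul1,r1:Mul2,r2:Add1,r3:8
c5: stall | r0:Mul1,r1:Mul2,r2:Add1,r3:8
c6: CDB Mul1=1; issue MUL r3<-Mul1 | r0:1,r1:Mul2,r2:Add1,r3:Mul1
c7: issue ADD r0<-Add2 | r0:Add2,r1:Mul2,r2:Add1,r3:Mul1
c8: CDB Mul2=4 | r0:Add2,r1:4,r2:Add1,r3:Mul1
c9: - | r0:Add2,r1:4,r2:Add1,r3:Mul1
c10: CDB Add1=4 | r0:Add2,r1:4,r2:4,r3:Mul1
c11: CDB Add2=5 | r0:5,r1:4,r2:4,r3:Mul1
c12: - | r0:5,r1:4,r2:4,r3:Mul1
c13: - | r0:5,r1:4,r2:4,r3:Mul1
c14: - | r0:5,r1:4,r2:4,r3:Mul1
c15: CDB Mul1=16 | r0:5,r1:4,r2:4,r3:16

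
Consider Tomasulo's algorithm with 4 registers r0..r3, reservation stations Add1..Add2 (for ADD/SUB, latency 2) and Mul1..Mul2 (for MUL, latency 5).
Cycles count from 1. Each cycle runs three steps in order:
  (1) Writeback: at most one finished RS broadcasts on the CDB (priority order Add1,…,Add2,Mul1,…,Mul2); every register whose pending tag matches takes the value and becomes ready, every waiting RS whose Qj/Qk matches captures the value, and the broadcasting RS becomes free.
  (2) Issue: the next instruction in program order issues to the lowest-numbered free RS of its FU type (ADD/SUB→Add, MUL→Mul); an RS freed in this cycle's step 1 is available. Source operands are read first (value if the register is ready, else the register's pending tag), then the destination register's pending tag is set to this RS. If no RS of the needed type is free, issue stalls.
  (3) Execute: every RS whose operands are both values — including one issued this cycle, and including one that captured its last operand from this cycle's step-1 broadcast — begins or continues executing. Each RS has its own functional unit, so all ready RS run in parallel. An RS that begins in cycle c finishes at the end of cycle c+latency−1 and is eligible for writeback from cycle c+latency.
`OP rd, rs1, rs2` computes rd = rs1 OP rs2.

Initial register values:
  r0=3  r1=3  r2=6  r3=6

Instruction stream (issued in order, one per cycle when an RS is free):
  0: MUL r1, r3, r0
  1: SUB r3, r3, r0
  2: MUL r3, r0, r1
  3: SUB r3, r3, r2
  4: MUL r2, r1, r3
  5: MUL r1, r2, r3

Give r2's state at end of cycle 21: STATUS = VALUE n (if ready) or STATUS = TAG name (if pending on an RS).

STATUS = VALUE 864

  c1: issue MUL r1<-Mul1  regs: r0:3,r1:Mul1,r2:6,r3:6
  c2: issue SUB r3<-Add1  regs: r0:3,r1:Mul1,r2:6,r3:Add1
  c3: issue MUL r3<-Mul2  regs: r0:3,r1:Mul1,r2:6,r3:Mul2
  c4: CDB Add1=3; issue SUB r3<-Add1  regs: r0:3,r1:Mul1,r2:6,r3:Add1
  c5: stall  regs: r0:3,r1:Mul1,r2:6,r3:Add1
  c6: CDB Mul1=18; issue MUL r2<-Mul1  regs: r0:3,r1:18,r2:Mul1,r3:Add1
  c7: stall  regs: r0:3,r1:18,r2:Mul1,r3:Add1
  c8: stall  regs: r0:3,r1:18,r2:Mul1,r3:Add1
  c9: stall  regs: r0:3,r1:18,r2:Mul1,r3:Add1
  c10: stall  regs: r0:3,r1:18,r2:Mul1,r3:Add1
  c11: CDB Mul2=54; issue MUL r1<-Mul2  regs: r0:3,r1:Mul2,r2:Mul1,r3:Add1
  c12: -  regs: r0:3,r1:Mul2,r2:Mul1,r3:Add1
  c13: CDB Add1=48  regs: r0:3,r1:Mul2,r2:Mul1,r3:48
  c14: -  regs: r0:3,r1:Mul2,r2:Mul1,r3:48
  c15: -  regs: r0:3,r1:Mul2,r2:Mul1,r3:48
  c16: -  regs: r0:3,r1:Mul2,r2:Mul1,r3:48
  c17: -  regs: r0:3,r1:Mul2,r2:Mul1,r3:48
  c18: CDB Mul1=864  regs: r0:3,r1:Mul2,r2:864,r3:48
  c19: -  regs: r0:3,r1:Mul2,r2:864,r3:48
  c20: -  regs: r0:3,r1:Mul2,r2:864,r3:48
  c21: -  regs: r0:3,r1:Mul2,r2:864,r3:48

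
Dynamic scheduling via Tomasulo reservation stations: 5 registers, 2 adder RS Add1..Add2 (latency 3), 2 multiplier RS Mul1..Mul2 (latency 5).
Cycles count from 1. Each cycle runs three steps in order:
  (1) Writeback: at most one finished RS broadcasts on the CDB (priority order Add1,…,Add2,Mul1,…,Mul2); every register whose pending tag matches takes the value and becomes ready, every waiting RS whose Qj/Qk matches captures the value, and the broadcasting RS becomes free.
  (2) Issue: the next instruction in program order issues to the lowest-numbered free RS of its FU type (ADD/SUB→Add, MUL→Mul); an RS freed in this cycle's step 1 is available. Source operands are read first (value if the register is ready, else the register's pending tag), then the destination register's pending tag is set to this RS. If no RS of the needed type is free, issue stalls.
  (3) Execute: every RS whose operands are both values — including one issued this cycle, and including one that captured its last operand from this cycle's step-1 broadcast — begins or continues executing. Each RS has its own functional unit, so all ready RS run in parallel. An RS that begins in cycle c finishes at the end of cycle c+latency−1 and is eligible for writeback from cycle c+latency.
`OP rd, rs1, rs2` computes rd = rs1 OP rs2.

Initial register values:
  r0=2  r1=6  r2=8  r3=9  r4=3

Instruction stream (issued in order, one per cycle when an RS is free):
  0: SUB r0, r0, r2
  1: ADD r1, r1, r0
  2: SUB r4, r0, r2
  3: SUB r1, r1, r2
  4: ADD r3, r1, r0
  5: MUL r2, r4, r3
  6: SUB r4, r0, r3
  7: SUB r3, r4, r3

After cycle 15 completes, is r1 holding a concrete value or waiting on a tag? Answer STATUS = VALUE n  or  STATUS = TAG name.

  c1: issue SUB r0<-Add1  regs: r0:Add1,r1:6,r2:8,r3:9,r4:3
  c2: issue ADD r1<-Add2  regs: r0:Add1,r1:Add2,r2:8,r3:9,r4:3
  c3: stall  regs: r0:Add1,r1:Add2,r2:8,r3:9,r4:3
  c4: CDB Add1=-6; issue SUB r4<-Add1  regs: r0:-6,r1:Add2,r2:8,r3:9,r4:Add1
  c5: stall  regs: r0:-6,r1:Add2,r2:8,r3:9,r4:Add1
  c6: stall  regs: r0:-6,r1:Add2,r2:8,r3:9,r4:Add1
  c7: CDB Add1=-14; issue SUB r1<-Add1  regs: r0:-6,r1:Add1,r2:8,r3:9,r4:-14
  c8: CDB Add2=0; issue ADD r3<-Add2  regs: r0:-6,r1:Add1,r2:8,r3:Add2,r4:-14
  c9: issue MUL r2<-Mul1  regs: r0:-6,r1:Add1,r2:Mul1,r3:Add2,r4:-14
  c10: stall  regs: r0:-6,r1:Add1,r2:Mul1,r3:Add2,r4:-14
  c11: CDB Add1=-8; issue SUB r4<-Add1  regs: r0:-6,r1:-8,r2:Mul1,r3:Add2,r4:Add1
  c12: stall  regs: r0:-6,r1:-8,r2:Mul1,r3:Add2,r4:Add1
  c13: stall  regs: r0:-6,r1:-8,r2:Mul1,r3:Add2,r4:Add1
  c14: CDB Add2=-14; issue SUB r3<-Add2  regs: r0:-6,r1:-8,r2:Mul1,r3:Add2,r4:Add1
  c15: -  regs: r0:-6,r1:-8,r2:Mul1,r3:Add2,r4:Add1

STATUS = VALUE -8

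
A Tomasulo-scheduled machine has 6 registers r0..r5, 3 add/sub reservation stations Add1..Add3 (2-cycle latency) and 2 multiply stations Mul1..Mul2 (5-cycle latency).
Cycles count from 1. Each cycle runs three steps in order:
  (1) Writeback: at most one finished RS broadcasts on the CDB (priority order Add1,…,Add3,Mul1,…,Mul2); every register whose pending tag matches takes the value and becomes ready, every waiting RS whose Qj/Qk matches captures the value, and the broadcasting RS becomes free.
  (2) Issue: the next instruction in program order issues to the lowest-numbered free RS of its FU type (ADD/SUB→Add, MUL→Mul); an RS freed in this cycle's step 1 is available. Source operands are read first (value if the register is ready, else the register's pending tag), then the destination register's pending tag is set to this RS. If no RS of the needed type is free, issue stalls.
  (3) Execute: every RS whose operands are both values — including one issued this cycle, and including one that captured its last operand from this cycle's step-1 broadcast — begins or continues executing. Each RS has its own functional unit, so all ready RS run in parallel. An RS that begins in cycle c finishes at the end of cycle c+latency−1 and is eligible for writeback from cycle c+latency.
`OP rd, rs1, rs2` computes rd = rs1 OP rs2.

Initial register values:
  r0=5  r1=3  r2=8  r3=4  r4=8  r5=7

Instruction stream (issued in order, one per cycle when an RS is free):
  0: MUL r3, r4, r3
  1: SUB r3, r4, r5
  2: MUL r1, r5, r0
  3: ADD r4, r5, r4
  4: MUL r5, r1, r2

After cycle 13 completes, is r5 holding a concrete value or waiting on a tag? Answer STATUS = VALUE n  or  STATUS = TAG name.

STATUS = VALUE 280

c1: issue MUL r3<-Mul1 | r0:5,r1:3,r2:8,r3:Mul1,r4:8,r5:7
c2: issue SUB r3<-Add1 | r0:5,r1:3,r2:8,r3:Add1,r4:8,r5:7
c3: issue MUL r1<-Mul2 | r0:5,r1:Mul2,r2:8,r3:Add1,r4:8,r5:7
c4: CDB Add1=1; issue ADD r4<-Add1 | r0:5,r1:Mul2,r2:8,r3:1,r4:Add1,r5:7
c5: stall | r0:5,r1:Mul2,r2:8,r3:1,r4:Add1,r5:7
c6: CDB Add1=15; stall | r0:5,r1:Mul2,r2:8,r3:1,r4:15,r5:7
c7: CDB Mul1=32; issue MUL r5<-Mul1 | r0:5,r1:Mul2,r2:8,r3:1,r4:15,r5:Mul1
c8: CDB Mul2=35 | r0:5,r1:35,r2:8,r3:1,r4:15,r5:Mul1
c9: - | r0:5,r1:35,r2:8,r3:1,r4:15,r5:Mul1
c10: - | r0:5,r1:35,r2:8,r3:1,r4:15,r5:Mul1
c11: - | r0:5,r1:35,r2:8,r3:1,r4:15,r5:Mul1
c12: - | r0:5,r1:35,r2:8,r3:1,r4:15,r5:Mul1
c13: CDB Mul1=280 | r0:5,r1:35,r2:8,r3:1,r4:15,r5:280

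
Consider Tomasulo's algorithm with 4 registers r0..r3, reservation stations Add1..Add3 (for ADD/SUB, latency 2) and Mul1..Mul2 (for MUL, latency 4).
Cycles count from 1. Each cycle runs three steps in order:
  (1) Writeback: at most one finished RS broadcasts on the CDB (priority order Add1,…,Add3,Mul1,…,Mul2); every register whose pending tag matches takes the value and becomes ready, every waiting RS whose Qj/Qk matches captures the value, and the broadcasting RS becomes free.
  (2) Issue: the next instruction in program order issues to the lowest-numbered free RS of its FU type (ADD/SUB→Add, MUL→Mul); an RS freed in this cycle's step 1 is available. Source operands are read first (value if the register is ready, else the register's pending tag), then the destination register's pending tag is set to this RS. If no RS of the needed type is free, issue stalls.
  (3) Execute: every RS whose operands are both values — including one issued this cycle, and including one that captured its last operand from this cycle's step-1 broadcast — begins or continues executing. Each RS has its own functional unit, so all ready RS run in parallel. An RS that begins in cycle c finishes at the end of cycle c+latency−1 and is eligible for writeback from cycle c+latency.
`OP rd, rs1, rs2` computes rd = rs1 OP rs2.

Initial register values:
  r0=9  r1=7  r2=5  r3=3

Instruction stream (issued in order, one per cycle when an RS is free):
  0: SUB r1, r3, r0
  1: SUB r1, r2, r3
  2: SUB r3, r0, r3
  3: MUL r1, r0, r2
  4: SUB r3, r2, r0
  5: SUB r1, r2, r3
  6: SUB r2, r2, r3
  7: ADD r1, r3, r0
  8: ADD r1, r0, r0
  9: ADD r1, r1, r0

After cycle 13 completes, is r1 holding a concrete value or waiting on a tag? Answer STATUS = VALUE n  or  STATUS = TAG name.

  c1: issue SUB r1<-Add1  regs: r0:9,r1:Add1,r2:5,r3:3
  c2: issue SUB r1<-Add2  regs: r0:9,r1:Add2,r2:5,r3:3
  c3: CDB Add1=-6; issue SUB r3<-Add1  regs: r0:9,r1:Add2,r2:5,r3:Add1
  c4: CDB Add2=2; issue MUL r1<-Mul1  regs: r0:9,r1:Mul1,r2:5,r3:Add1
  c5: CDB Add1=6; issue SUB r3<-Add1  regs: r0:9,r1:Mul1,r2:5,r3:Add1
  c6: issue SUB r1<-Add2  regs: r0:9,r1:Add2,r2:5,r3:Add1
  c7: CDB Add1=-4; issue SUB r2<-Add1  regs: r0:9,r1:Add2,r2:Add1,r3:-4
  c8: CDB Mul1=45; issue ADD r1<-Add3  regs: r0:9,r1:Add3,r2:Add1,r3:-4
  c9: CDB Add1=9; issue ADD r1<-Add1  regs: r0:9,r1:Add1,r2:9,r3:-4
  c10: CDB Add2=9; issue ADD r1<-Add2  regs: r0:9,r1:Add2,r2:9,r3:-4
  c11: CDB Add1=18  regs: r0:9,r1:Add2,r2:9,r3:-4
  c12: CDB Add3=5  regs: r0:9,r1:Add2,r2:9,r3:-4
  c13: CDB Add2=27  regs: r0:9,r1:27,r2:9,r3:-4

STATUS = VALUE 27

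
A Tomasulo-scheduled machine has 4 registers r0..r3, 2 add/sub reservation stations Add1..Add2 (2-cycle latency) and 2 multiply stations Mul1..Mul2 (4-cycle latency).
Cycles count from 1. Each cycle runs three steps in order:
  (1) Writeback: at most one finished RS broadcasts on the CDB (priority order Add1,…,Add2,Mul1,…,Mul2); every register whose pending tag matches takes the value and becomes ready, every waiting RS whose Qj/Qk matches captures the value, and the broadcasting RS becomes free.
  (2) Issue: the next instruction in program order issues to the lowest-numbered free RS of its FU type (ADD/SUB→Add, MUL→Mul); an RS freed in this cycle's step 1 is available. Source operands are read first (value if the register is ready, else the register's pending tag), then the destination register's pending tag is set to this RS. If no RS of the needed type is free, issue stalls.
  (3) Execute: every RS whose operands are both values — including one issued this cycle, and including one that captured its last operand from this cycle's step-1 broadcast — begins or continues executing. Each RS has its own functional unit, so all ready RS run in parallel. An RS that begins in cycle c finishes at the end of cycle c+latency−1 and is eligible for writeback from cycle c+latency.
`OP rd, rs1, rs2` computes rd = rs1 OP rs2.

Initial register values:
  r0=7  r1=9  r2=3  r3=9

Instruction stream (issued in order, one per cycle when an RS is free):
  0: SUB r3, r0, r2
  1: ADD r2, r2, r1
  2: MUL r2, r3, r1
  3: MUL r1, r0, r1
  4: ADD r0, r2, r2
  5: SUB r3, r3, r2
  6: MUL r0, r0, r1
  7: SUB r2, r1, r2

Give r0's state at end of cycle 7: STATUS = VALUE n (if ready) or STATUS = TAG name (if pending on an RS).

STATUS = TAG Mul1

  c1: issue SUB r3<-Add1  regs: r0:7,r1:9,r2:3,r3:Add1
  c2: issue ADD r2<-Add2  regs: r0:7,r1:9,r2:Add2,r3:Add1
  c3: CDB Add1=4; issue MUL r2<-Mul1  regs: r0:7,r1:9,r2:Mul1,r3:4
  c4: CDB Add2=12; issue MUL r1<-Mul2  regs: r0:7,r1:Mul2,r2:Mul1,r3:4
  c5: issue ADD r0<-Add1  regs: r0:Add1,r1:Mul2,r2:Mul1,r3:4
  c6: issue SUB r3<-Add2  regs: r0:Add1,r1:Mul2,r2:Mul1,r3:Add2
  c7: CDB Mul1=36; issue MUL r0<-Mul1  regs: r0:Mul1,r1:Mul2,r2:36,r3:Add2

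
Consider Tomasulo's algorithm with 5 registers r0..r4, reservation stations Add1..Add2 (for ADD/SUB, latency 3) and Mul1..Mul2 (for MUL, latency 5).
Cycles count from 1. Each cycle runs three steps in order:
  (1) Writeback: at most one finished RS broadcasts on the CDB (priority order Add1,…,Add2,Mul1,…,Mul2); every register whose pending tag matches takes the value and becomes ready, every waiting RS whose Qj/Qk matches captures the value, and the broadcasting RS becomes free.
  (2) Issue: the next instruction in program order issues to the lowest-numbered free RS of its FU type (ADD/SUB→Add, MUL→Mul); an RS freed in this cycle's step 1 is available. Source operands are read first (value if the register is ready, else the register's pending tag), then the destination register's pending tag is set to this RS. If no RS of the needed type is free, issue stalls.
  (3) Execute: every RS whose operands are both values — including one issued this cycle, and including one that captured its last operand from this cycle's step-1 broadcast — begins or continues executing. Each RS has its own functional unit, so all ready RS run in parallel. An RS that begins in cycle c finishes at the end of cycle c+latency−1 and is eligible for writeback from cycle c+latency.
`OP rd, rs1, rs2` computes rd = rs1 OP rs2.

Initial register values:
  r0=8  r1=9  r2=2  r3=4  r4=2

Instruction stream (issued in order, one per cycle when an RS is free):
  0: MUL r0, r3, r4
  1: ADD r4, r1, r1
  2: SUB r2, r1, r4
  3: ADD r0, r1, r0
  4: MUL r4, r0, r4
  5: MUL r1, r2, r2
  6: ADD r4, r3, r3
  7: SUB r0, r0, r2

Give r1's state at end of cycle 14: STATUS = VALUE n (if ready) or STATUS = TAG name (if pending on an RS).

STATUS = VALUE 81

  c1: issue MUL r0<-Mul1  regs: r0:Mul1,r1:9,r2:2,r3:4,r4:2
  c2: issue ADD r4<-Add1  regs: r0:Mul1,r1:9,r2:2,r3:4,r4:Add1
  c3: issue SUB r2<-Add2  regs: r0:Mul1,r1:9,r2:Add2,r3:4,r4:Add1
  c4: stall  regs: r0:Mul1,r1:9,r2:Add2,r3:4,r4:Add1
  c5: CDB Add1=18; issue ADD r0<-Add1  regs: r0:Add1,r1:9,r2:Add2,r3:4,r4:18
  c6: CDB Mul1=8; issue MUL r4<-Mul1  regs: r0:Add1,r1:9,r2:Add2,r3:4,r4:Mul1
  c7: issue MUL r1<-Mul2  regs: r0:Add1,r1:Mul2,r2:Add2,r3:4,r4:Mul1
  c8: CDB Add2=-9; issue ADD r4<-Add2  regs: r0:Add1,r1:Mul2,r2:-9,r3:4,r4:Add2
  c9: CDB Add1=17; issue SUB r0<-Add1  regs: r0:Add1,r1:Mul2,r2:-9,r3:4,r4:Add2
  c10: -  regs: r0:Add1,r1:Mul2,r2:-9,r3:4,r4:Add2
  c11: CDB Add2=8  regs: r0:Add1,r1:Mul2,r2:-9,r3:4,r4:8
  c12: CDB Add1=26  regs: r0:26,r1:Mul2,r2:-9,r3:4,r4:8
  c13: CDB Mul2=81  regs: r0:26,r1:81,r2:-9,r3:4,r4:8
  c14: CDB Mul1=306  regs: r0:26,r1:81,r2:-9,r3:4,r4:8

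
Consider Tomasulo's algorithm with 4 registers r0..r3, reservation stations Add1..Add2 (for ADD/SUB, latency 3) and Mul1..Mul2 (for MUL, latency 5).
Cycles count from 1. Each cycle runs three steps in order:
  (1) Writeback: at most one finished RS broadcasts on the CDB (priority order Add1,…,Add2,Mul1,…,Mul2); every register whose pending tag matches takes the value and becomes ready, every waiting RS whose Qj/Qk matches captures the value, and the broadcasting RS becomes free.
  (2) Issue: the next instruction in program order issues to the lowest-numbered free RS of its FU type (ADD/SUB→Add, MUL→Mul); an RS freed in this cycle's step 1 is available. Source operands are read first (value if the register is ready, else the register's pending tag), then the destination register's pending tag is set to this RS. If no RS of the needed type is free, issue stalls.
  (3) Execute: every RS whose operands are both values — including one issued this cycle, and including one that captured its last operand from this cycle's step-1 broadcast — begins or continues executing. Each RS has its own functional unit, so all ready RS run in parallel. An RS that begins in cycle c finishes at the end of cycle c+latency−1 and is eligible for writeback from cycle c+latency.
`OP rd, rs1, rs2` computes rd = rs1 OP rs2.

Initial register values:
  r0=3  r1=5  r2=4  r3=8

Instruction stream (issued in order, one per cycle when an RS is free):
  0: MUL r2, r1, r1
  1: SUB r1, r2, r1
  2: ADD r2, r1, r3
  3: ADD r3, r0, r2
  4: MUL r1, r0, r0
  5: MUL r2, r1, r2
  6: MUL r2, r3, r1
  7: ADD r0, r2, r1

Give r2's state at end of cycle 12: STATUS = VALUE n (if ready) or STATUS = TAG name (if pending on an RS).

cycle 1: issue MUL r2<-Mul1 // r0:3,r1:5,r2:Mul1,r3:8
cycle 2: issue SUB r1<-Add1 // r0:3,r1:Add1,r2:Mul1,r3:8
cycle 3: issue ADD r2<-Add2 // r0:3,r1:Add1,r2:Add2,r3:8
cycle 4: stall // r0:3,r1:Add1,r2:Add2,r3:8
cycle 5: stall // r0:3,r1:Add1,r2:Add2,r3:8
cycle 6: CDB Mul1=25; stall // r0:3,r1:Add1,r2:Add2,r3:8
cycle 7: stall // r0:3,r1:Add1,r2:Add2,r3:8
cycle 8: stall // r0:3,r1:Add1,r2:Add2,r3:8
cycle 9: CDB Add1=20; issue ADD r3<-Add1 // r0:3,r1:20,r2:Add2,r3:Add1
cycle 10: issue MUL r1<-Mul1 // r0:3,r1:Mul1,r2:Add2,r3:Add1
cycle 11: issue MUL r2<-Mul2 // r0:3,r1:Mul1,r2:Mul2,r3:Add1
cycle 12: CDB Add2=28; stall // r0:3,r1:Mul1,r2:Mul2,r3:Add1

STATUS = TAG Mul2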